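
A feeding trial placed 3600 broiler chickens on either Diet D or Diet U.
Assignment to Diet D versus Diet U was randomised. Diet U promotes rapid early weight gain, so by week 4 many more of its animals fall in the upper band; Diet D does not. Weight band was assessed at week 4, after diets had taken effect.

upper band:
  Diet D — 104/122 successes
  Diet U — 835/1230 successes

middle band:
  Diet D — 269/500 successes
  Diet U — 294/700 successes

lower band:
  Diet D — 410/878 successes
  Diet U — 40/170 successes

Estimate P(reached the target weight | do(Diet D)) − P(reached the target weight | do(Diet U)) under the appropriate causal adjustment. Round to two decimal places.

-0.03

Diet D is higher inside every week-4 weight band stratum but Diet U is higher in aggregate. Whether to stratify depends on how week-4 weight band relates to the diet.
Because the diet influences week-4 weight band, week-4 weight band is a post-treatment mediator, not a confounder. Stratifying on it would bias the estimate; the causal effect is the crude pooled difference.
The causal difference is the pooled difference: 0.522 − 0.557 = -0.035.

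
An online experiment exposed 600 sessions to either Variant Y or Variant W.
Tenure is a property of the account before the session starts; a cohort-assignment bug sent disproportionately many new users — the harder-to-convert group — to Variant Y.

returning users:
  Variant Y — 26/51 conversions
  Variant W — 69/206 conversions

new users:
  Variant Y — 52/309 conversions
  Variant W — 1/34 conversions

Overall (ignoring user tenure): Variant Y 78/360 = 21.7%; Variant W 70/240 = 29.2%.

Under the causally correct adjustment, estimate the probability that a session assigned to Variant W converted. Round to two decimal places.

Here user tenure is a common cause — it drives both which variant a case falls under and the outcome. The crude comparison mixes populations; the stratum-specific rates are the causally relevant ones.
Standardising Variant W to the population user tenure mix: 0.428·69/206 + 0.572·1/34 = 0.160.

0.16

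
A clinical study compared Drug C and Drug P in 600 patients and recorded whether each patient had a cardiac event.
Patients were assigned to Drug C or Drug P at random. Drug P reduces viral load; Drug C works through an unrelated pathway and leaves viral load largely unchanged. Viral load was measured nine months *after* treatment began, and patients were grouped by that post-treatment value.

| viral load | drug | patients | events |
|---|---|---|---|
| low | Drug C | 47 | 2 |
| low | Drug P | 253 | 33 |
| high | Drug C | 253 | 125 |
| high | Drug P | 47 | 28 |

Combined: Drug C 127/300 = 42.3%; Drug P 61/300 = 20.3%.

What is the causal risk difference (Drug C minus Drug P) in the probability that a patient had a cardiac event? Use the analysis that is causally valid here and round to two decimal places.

+0.22

Drug C is lower inside every viral load stratum but Drug P is lower in aggregate. Whether to stratify depends on how viral load relates to the drug.
The distribution of viral load is itself part of what the drug does — it is an intermediate outcome. Holding it fixed would remove that part of the effect; the total effect is the pooled difference.
The causal difference is the pooled difference: 0.423 − 0.203 = +0.220.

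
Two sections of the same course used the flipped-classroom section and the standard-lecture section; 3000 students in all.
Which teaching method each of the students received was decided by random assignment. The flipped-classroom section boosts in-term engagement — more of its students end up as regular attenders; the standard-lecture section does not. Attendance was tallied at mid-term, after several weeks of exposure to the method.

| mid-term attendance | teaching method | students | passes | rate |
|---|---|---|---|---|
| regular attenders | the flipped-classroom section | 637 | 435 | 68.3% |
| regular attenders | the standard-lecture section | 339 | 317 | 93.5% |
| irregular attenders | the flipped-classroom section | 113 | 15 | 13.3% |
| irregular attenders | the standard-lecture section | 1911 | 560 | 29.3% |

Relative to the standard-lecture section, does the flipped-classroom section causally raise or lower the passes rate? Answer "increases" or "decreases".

increases

Mid-term attendance is downstream of the teaching method. One should not condition on a consequence of treatment, so the overall rates are the right comparison.
Pooled: the flipped-classroom section 60.0% vs the standard-lecture section 39.0%; the flipped-classroom section is higher overall.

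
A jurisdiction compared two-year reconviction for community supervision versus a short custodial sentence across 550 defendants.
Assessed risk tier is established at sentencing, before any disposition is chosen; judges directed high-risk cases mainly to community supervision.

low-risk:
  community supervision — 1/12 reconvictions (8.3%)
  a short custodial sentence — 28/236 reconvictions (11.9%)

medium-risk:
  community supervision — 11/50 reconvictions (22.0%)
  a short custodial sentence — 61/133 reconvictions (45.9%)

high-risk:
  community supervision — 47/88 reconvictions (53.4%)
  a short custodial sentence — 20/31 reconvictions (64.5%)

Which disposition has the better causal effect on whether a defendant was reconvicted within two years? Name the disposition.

community supervision

The assessed risk tier-specific comparison favours community supervision throughout, but the pooled figures favour a short custodial sentence. The question is whether to condition on assessed risk tier.
Assessed risk tier differs across dispositions for reasons unrelated to any effect of the disposition itself, and it separately predicts the outcome — a classic confounder. We must compare within assessed risk tier levels.
Within each level — low-risk: 8.3% vs 11.9%; medium-risk: 22.0% vs 45.9%; high-risk: 53.4% vs 64.5% — community supervision is lower every time.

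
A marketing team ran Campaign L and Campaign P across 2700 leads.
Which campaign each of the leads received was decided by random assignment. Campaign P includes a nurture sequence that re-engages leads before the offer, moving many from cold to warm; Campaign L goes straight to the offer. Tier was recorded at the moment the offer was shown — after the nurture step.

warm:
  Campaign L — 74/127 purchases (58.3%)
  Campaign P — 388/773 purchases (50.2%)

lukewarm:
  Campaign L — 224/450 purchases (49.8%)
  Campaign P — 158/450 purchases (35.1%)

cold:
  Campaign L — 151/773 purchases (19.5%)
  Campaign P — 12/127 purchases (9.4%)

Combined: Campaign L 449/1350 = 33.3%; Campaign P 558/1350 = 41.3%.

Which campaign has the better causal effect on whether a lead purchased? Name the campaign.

Campaign P

Because the campaign influences engagement tier, engagement tier is a post-treatment mediator, not a confounder. Stratifying on it would bias the estimate; the causal effect is the crude pooled difference.
Pooled: Campaign L 33.3% vs Campaign P 41.3%; Campaign P is higher overall.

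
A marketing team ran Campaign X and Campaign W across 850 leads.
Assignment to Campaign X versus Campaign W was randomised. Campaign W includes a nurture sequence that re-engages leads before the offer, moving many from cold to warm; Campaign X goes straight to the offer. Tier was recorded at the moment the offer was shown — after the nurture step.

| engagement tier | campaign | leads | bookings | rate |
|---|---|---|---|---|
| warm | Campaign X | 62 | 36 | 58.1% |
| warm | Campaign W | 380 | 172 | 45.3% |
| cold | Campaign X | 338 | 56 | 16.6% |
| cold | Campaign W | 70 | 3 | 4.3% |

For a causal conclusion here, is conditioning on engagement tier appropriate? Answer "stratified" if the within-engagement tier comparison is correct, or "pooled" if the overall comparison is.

Engagement tier is downstream of the campaign. One should not condition on a consequence of treatment, so the overall rates are the right comparison.
Pooled: Campaign X 23.0% vs Campaign W 38.9%; Campaign W is higher overall.

pooled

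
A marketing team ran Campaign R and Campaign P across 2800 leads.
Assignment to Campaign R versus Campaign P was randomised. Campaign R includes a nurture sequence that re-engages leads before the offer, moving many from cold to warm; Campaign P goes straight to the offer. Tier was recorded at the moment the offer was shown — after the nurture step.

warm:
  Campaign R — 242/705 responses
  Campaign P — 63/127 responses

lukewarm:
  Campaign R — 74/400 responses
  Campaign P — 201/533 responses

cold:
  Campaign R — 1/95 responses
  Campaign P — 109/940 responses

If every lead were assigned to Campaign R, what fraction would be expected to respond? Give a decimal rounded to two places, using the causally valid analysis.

Campaign P is higher inside every engagement tier stratum but Campaign R is higher in aggregate. Whether to stratify depends on how engagement tier relates to the campaign.
Engagement tier here is a post-treatment variable shaped by the campaign; conditioning on it would introduce bias rather than remove it. The overall comparison is the causal one.
So P(outcome | do(Campaign R)) is just the pooled rate for Campaign R: 317/1200 = 0.264.

0.26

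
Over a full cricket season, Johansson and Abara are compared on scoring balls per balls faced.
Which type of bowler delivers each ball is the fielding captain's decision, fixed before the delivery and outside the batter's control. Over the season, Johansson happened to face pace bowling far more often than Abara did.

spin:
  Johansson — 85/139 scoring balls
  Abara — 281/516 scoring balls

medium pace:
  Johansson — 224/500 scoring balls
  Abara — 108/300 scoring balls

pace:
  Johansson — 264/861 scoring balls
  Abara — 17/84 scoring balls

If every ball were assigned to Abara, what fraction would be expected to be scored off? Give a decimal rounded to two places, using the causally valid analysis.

Bowling type satisfies the back-door criterion: it is not a descendant of the player, and it blocks the spurious path from player to outcome. Adjusting for it (i.e., using the within-bowling type rates) gives the causal effect.
Standardising Abara to the population bowling type mix: 0.273·281/516 + 0.333·108/300 + 0.394·17/84 = 0.348.

0.35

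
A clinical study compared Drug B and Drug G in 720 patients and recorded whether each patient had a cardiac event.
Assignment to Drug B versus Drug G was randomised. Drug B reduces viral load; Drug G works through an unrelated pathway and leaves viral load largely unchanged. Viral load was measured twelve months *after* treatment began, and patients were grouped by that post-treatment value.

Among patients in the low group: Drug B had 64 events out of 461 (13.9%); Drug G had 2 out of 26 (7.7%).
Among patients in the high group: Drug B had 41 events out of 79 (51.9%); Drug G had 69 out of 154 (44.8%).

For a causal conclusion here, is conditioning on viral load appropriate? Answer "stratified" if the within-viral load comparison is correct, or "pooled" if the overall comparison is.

Within every viral load level Drug G has the lower rate, yet pooled Drug B does — Simpson's reversal.
Viral load is recorded after the drug and is itself shifted by it — it sits on the causal path from drug to outcome. Conditioning on a mediator would strip out part of the effect we want; the pooled comparison gives the total causal effect.
Pooled: Drug B 19.4% vs Drug G 39.4%; Drug B is lower overall.

pooled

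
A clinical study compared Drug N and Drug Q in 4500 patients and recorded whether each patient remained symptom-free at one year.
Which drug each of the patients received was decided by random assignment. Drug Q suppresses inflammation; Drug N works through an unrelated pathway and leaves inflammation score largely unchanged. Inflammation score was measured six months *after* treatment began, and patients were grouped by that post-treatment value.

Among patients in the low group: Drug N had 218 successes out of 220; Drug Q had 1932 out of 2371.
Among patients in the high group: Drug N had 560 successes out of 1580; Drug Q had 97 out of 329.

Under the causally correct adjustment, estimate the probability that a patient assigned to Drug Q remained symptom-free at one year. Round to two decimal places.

0.75

Inflammation score lies on the pathway drug → inflammation score → outcome, so adjusting for it blocks the indirect effect. For the total causal effect of drug, use the unadjusted pooled rates.
So P(outcome | do(Drug Q)) is just the pooled rate for Drug Q: 2029/2700 = 0.751.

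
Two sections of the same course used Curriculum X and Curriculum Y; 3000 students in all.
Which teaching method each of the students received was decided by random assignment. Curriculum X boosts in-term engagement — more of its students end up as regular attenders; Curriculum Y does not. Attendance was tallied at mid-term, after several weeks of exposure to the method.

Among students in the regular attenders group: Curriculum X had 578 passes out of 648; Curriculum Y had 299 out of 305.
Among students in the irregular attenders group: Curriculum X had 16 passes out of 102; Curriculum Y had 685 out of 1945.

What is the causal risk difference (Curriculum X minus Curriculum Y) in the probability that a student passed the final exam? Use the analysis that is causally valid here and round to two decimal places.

+0.35

Curriculum Y is higher inside every mid-term attendance stratum but Curriculum X is higher in aggregate. Whether to stratify depends on how mid-term attendance relates to the teaching method.
Mid-term attendance is downstream of the teaching method. One should not condition on a consequence of treatment, so the overall rates are the right comparison.
The causal difference is the pooled difference: 0.792 − 0.437 = +0.355.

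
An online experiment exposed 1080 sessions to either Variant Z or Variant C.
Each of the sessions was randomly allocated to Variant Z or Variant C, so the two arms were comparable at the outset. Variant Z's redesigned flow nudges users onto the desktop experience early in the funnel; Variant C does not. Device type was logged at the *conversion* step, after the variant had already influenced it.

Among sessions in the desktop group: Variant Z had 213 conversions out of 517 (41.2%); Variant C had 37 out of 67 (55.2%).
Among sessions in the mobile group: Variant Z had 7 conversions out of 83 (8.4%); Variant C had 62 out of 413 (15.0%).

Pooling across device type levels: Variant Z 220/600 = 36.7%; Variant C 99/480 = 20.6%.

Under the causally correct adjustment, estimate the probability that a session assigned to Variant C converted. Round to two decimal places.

Device type is recorded after the variant and is itself shifted by it — it sits on the causal path from variant to outcome. Conditioning on a mediator would strip out part of the effect we want; the pooled comparison gives the total causal effect.
So P(outcome | do(Variant C)) is just the pooled rate for Variant C: 99/480 = 0.206.

0.21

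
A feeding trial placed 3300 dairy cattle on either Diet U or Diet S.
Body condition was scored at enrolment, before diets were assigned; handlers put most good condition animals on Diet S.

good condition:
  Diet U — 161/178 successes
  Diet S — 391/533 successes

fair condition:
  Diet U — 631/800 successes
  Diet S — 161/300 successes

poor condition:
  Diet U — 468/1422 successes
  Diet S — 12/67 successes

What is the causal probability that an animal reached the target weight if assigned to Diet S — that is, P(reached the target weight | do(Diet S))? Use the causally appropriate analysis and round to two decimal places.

Starting body condition differs across diets for reasons unrelated to any effect of the diet itself, and it separately predicts the outcome — a classic confounder. We must compare within starting body condition levels.
Standardising Diet S to the population starting body condition mix: 0.215·391/533 + 0.333·161/300 + 0.451·12/67 = 0.418.

0.42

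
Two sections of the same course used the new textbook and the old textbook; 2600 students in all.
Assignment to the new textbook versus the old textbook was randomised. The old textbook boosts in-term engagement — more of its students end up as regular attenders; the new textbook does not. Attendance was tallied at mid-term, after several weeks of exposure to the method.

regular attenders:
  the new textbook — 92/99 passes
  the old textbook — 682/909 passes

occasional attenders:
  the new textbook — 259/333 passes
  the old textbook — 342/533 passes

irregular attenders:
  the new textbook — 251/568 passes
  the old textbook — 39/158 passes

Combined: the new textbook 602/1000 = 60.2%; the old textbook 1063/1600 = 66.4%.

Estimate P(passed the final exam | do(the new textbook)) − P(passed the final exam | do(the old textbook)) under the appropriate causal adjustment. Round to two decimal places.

-0.06

the new textbook is higher inside every mid-term attendance stratum but the old textbook is higher in aggregate. Whether to stratify depends on how mid-term attendance relates to the teaching method.
Mid-term attendance is downstream of the teaching method. One should not condition on a consequence of treatment, so the overall rates are the right comparison.
The causal difference is the pooled difference: 0.602 − 0.664 = -0.062.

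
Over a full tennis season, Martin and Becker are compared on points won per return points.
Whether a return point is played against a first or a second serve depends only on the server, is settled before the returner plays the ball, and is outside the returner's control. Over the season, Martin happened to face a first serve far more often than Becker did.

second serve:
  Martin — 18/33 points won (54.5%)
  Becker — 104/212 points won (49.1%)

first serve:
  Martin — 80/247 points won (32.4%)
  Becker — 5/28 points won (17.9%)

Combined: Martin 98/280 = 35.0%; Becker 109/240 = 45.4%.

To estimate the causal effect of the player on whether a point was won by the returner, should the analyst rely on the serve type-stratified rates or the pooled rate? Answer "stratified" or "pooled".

stratified

The serve type-specific comparison favours Martin throughout, but the pooled figures favour Becker. The question is whether to condition on serve type.
Serve type is set before the player has any effect — it is not caused by the player — and it independently drives the outcome. That makes it a confounder, so the causal comparison is within serve type levels.
Within each level — second serve: 54.5% vs 49.1%; first serve: 32.4% vs 17.9% — Martin is higher every time.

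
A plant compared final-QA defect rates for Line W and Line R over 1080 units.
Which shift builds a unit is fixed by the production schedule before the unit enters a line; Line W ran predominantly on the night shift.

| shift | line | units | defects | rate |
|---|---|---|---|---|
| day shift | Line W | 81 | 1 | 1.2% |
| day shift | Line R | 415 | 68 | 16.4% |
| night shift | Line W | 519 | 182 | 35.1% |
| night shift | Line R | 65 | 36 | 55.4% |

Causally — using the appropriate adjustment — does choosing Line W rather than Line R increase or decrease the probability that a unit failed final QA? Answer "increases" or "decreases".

decreases

Here shift is a common cause — it drives both which line a case falls under and the outcome. The crude comparison mixes populations; the stratum-specific rates are the causally relevant ones.
Within each level — day shift: 1.2% vs 16.4%; night shift: 35.1% vs 55.4% — Line W is lower every time.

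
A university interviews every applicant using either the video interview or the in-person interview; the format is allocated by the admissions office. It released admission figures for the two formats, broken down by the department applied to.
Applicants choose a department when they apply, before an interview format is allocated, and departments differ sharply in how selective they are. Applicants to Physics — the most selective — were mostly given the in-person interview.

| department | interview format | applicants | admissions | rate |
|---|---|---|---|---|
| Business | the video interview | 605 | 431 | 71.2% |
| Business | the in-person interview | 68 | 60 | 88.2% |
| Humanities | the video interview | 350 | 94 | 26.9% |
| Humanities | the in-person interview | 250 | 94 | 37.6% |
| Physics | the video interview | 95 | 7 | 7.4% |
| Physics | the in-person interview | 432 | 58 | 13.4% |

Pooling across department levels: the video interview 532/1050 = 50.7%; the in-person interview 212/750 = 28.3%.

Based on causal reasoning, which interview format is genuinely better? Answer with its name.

the in-person interview

Within every department level the in-person interview has the higher rate, yet pooled the video interview does — Simpson's reversal.
Department is set before the interview format has any effect — it is not caused by the interview format — and it independently drives the outcome. That makes it a confounder, so the causal comparison is within department levels.
Within each level — Business: 71.2% vs 88.2%; Humanities: 26.9% vs 37.6%; Physics: 7.4% vs 13.4% — the in-person interview is higher every time.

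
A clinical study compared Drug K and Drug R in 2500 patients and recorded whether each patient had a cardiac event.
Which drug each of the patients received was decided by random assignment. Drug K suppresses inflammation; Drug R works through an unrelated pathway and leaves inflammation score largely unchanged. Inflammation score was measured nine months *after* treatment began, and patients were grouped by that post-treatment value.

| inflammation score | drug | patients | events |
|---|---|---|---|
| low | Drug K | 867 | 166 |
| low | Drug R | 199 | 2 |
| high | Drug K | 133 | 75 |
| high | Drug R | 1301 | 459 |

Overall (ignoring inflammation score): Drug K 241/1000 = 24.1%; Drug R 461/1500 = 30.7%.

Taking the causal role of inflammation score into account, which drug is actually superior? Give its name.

The inflammation score-specific comparison favours Drug R throughout, but the pooled figures favour Drug K. The question is whether to condition on inflammation score.
The distribution of inflammation score is itself part of what the drug does — it is an intermediate outcome. Holding it fixed would remove that part of the effect; the total effect is the pooled difference.
Pooled: Drug K 24.1% vs Drug R 30.7%; Drug K is lower overall.

Drug K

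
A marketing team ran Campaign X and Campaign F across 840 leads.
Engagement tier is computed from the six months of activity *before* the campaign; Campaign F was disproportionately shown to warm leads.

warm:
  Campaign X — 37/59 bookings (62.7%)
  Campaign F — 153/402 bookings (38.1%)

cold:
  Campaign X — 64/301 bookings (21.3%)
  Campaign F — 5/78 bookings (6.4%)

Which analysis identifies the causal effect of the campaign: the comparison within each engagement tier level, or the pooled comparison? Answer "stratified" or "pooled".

Engagement tier differs across campaigns for reasons unrelated to any effect of the campaign itself, and it separately predicts the outcome — a classic confounder. We must compare within engagement tier levels.
Within each level — warm: 62.7% vs 38.1%; cold: 21.3% vs 6.4% — Campaign X is higher every time.

stratified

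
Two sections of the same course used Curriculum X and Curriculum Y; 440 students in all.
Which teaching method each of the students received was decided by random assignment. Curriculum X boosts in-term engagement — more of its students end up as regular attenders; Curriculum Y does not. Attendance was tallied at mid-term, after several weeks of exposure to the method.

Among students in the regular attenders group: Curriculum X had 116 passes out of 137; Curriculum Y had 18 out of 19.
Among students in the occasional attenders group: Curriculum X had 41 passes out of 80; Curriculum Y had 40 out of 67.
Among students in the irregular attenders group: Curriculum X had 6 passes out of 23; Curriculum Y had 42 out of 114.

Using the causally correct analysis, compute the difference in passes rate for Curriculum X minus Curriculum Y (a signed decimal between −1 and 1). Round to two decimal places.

+0.18

Mid-term attendance is recorded after the teaching method and is itself shifted by it — it sits on the causal path from teaching method to outcome. Conditioning on a mediator would strip out part of the effect we want; the pooled comparison gives the total causal effect.
The causal difference is the pooled difference: 0.679 − 0.500 = +0.179.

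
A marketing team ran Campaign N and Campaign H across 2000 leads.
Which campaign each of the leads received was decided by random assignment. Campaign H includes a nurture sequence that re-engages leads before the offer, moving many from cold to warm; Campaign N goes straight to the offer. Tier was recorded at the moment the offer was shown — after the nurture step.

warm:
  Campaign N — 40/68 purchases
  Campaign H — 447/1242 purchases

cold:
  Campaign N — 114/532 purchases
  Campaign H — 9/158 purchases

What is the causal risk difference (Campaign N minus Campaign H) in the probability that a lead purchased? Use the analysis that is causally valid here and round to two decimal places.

-0.07

The engagement tier-specific comparison favours Campaign N throughout, but the pooled figures favour Campaign H. The question is whether to condition on engagement tier.
Because the campaign influences engagement tier, engagement tier is a post-treatment mediator, not a confounder. Stratifying on it would bias the estimate; the causal effect is the crude pooled difference.
The causal difference is the pooled difference: 0.257 − 0.326 = -0.069.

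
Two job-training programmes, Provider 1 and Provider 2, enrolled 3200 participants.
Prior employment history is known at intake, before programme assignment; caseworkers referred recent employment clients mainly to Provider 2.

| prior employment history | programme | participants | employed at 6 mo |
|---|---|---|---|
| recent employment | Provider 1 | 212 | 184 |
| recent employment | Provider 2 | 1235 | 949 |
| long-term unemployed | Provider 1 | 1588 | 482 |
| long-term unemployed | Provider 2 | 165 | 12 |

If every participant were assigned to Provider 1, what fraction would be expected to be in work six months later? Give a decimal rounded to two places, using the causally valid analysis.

The prior employment history-specific comparison favours Provider 1 throughout, but the pooled figures favour Provider 2. The question is whether to condition on prior employment history.
Since prior employment history is a pre-existing factor (not a product of the programme) and it affects the outcome on its own, it is a confounder. The stratified rates, not the pooled rate, identify the causal effect.
Standardising Provider 1 to the population prior employment history mix: 0.452·184/212 + 0.548·482/1588 = 0.559.

0.56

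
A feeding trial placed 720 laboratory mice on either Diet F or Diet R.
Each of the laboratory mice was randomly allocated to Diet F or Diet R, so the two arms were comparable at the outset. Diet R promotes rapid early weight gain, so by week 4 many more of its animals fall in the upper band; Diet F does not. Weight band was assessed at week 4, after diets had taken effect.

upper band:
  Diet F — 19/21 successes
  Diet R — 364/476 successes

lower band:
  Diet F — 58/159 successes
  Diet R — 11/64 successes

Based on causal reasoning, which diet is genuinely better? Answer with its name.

Week-4 weight band is recorded after the diet and is itself shifted by it — it sits on the causal path from diet to outcome. Conditioning on a mediator would strip out part of the effect we want; the pooled comparison gives the total causal effect.
Pooled: Diet F 42.8% vs Diet R 69.4%; Diet R is higher overall.

Diet R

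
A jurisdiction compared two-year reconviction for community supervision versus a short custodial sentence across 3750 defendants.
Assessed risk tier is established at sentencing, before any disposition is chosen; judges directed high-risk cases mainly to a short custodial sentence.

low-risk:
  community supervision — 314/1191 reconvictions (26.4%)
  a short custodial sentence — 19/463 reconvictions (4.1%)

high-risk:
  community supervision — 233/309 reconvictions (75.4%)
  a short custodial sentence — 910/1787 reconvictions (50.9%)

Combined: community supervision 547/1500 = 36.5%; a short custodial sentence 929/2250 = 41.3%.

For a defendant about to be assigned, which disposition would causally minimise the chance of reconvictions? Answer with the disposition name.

a short custodial sentence

Assessed risk tier is set before the disposition has any effect — it is not caused by the disposition — and it independently drives the outcome. That makes it a confounder, so the causal comparison is within assessed risk tier levels.
Within each level — low-risk: 26.4% vs 4.1%; high-risk: 75.4% vs 50.9% — a short custodial sentence is lower every time.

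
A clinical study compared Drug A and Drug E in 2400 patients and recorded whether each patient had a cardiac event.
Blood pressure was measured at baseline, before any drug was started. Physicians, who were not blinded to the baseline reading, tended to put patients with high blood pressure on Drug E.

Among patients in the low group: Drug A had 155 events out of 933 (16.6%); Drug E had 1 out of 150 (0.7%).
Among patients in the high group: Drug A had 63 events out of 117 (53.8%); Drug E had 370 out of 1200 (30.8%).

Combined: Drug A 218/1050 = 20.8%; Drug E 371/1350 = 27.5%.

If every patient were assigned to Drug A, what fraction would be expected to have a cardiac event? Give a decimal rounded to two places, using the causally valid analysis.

Within every blood pressure level Drug E has the lower rate, yet pooled Drug A does — Simpson's reversal.
Since blood pressure is a pre-existing factor (not a product of the drug) and it affects the outcome on its own, it is a confounder. The stratified rates, not the pooled rate, identify the causal effect.
Standardising Drug A to the population blood pressure mix: 0.451·155/933 + 0.549·63/117 = 0.370.

0.37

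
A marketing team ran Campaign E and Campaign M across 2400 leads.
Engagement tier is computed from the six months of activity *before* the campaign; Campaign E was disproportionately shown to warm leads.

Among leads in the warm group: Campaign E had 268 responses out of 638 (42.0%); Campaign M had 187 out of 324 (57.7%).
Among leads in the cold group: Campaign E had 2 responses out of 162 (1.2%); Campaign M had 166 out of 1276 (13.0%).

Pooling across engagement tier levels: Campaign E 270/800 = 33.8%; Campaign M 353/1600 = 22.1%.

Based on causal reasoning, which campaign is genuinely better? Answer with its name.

Campaign M

The engagement tier-specific comparison favours Campaign M throughout, but the pooled figures favour Campaign E. The question is whether to condition on engagement tier.
Engagement tier differs across campaigns for reasons unrelated to any effect of the campaign itself, and it separately predicts the outcome — a classic confounder. We must compare within engagement tier levels.
Within each level — warm: 42.0% vs 57.7%; cold: 1.2% vs 13.0% — Campaign M is higher every time.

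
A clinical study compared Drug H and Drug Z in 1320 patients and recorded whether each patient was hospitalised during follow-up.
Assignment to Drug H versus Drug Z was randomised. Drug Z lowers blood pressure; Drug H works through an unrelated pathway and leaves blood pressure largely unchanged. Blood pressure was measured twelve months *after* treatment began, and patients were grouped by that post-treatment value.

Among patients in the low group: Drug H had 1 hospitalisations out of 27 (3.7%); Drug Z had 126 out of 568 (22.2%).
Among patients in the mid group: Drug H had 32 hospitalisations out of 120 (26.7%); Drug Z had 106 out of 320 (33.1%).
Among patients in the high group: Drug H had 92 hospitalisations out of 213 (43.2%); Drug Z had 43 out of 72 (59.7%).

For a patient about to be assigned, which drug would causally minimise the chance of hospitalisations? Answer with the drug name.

Blood pressure is recorded after the drug and is itself shifted by it — it sits on the causal path from drug to outcome. Conditioning on a mediator would strip out part of the effect we want; the pooled comparison gives the total causal effect.
Pooled: Drug H 34.7% vs Drug Z 28.6%; Drug Z is lower overall.

Drug Z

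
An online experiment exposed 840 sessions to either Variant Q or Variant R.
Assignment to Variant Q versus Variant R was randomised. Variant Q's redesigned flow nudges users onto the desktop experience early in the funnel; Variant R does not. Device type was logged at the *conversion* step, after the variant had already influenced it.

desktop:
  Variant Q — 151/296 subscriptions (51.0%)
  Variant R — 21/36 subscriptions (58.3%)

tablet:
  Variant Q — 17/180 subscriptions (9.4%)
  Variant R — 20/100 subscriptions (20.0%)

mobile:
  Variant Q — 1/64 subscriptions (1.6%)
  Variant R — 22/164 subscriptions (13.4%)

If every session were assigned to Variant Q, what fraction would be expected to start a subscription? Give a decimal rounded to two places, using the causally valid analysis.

Device type is downstream of the variant. One should not condition on a consequence of treatment, so the overall rates are the right comparison.
So P(outcome | do(Variant Q)) is just the pooled rate for Variant Q: 169/540 = 0.313.

0.31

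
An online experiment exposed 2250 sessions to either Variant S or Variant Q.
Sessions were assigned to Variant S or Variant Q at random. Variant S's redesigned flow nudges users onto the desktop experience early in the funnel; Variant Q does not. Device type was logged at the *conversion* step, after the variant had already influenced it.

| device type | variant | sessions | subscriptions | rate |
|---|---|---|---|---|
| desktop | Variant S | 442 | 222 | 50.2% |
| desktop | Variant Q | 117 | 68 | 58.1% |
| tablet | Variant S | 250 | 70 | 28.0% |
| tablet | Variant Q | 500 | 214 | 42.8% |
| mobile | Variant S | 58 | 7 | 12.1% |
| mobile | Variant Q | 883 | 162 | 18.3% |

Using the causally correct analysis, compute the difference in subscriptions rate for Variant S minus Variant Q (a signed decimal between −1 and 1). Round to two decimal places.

+0.10

The stratified and pooled comparisons disagree (Variant Q wins within each device type; Variant S wins overall), so the answer turns on the causal role of device type.
The distribution of device type is itself part of what the variant does — it is an intermediate outcome. Holding it fixed would remove that part of the effect; the total effect is the pooled difference.
The causal difference is the pooled difference: 0.399 − 0.296 = +0.103.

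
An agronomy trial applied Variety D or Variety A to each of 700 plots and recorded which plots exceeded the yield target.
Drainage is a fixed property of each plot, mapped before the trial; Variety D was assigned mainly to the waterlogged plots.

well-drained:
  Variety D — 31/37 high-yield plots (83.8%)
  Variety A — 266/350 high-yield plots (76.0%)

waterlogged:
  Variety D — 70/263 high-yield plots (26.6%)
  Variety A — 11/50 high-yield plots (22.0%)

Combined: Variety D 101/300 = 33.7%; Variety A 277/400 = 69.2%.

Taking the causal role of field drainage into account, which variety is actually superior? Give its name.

Variety D

Since field drainage is a pre-existing factor (not a product of the variety) and it affects the outcome on its own, it is a confounder. The stratified rates, not the pooled rate, identify the causal effect.
Within each level — well-drained: 83.8% vs 76.0%; waterlogged: 26.6% vs 22.0% — Variety D is higher every time.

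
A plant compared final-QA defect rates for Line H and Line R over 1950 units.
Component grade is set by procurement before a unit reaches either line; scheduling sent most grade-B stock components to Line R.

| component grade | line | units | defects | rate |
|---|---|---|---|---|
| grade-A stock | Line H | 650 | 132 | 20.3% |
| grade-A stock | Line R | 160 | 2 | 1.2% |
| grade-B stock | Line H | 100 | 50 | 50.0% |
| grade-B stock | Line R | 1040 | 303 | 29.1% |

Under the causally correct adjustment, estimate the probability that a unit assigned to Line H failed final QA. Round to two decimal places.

Line R is lower inside every component grade stratum but Line H is lower in aggregate. Whether to stratify depends on how component grade relates to the line.
Component grade satisfies the back-door criterion: it is not a descendant of the line, and it blocks the spurious path from line to outcome. Adjusting for it (i.e., using the within-component grade rates) gives the causal effect.
Standardising Line H to the population component grade mix: 0.415·132/650 + 0.585·50/100 = 0.377.

0.38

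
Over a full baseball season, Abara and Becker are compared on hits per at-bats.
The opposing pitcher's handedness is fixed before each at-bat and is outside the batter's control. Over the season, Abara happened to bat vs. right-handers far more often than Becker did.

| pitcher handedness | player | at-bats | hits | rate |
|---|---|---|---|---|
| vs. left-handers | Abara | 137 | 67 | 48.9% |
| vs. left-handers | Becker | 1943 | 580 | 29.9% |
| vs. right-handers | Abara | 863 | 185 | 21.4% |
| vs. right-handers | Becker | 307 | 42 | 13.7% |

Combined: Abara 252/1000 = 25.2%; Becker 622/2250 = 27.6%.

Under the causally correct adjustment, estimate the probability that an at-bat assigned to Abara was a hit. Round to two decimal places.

0.39

The imbalance in pitcher handedness arose from how at-bats were allocated, not from anything the player did; and pitcher handedness independently affects the outcome. The pooled gap is confounded — condition on pitcher handedness.
Standardising Abara to the population pitcher handedness mix: 0.640·67/137 + 0.360·185/863 = 0.390.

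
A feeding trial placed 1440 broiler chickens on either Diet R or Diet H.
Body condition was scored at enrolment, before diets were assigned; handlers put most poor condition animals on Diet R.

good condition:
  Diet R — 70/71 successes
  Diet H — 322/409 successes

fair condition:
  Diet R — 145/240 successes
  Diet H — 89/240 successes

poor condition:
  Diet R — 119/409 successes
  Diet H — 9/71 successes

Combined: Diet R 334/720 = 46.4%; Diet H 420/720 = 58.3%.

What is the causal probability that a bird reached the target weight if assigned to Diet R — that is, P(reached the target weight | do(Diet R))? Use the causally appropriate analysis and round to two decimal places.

Starting body condition is set before the diet has any effect — it is not caused by the diet — and it independently drives the outcome. That makes it a confounder, so the causal comparison is within starting body condition levels.
Standardising Diet R to the population starting body condition mix: 0.333·70/71 + 0.333·145/240 + 0.333·119/409 = 0.627.

0.63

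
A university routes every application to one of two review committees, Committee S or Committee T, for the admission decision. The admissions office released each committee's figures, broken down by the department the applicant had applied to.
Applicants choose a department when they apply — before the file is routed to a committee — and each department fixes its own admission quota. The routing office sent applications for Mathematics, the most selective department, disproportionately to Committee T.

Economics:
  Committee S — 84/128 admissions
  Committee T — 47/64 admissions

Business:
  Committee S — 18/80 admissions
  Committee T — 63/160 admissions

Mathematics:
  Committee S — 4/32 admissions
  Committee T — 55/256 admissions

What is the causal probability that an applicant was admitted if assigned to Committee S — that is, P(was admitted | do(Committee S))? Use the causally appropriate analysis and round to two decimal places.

Nothing the review committee does changes department; the imbalance is an allocation artefact. With department also predicting the outcome, the pooled figure is confounded, and the within-stratum comparison is the causal one.
Standardising Committee S to the population department mix: 0.267·84/128 + 0.333·18/80 + 0.400·4/32 = 0.300.

0.30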